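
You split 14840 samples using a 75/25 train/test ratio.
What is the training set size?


Test set = 14840 * 25% = 3710. Training set = 14840 - 3710 = 11130.

11130


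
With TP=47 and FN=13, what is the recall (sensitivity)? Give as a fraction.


Recall = TP / (TP + FN) = 47 / 60 = 47/60.

47/60


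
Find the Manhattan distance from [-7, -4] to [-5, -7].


d = sum of absolute differences: |-7--5|=2 + |-4--7|=3 = 5.

5


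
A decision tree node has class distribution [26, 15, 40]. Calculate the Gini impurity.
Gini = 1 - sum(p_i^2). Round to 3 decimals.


Total = 81. Proportions: 26/81, 15/81, 40/81. sum(p_i^2) = 0.3812. Gini = 1 - 0.3812 = 0.6188, which rounds to 0.619.

0.619


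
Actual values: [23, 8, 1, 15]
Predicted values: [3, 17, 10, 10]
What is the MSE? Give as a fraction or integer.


MSE = (1/4) * ((23-3)^2=400 + (8-17)^2=81 + (1-10)^2=81 + (15-10)^2=25). Sum = 587. MSE = 587/4.

587/4


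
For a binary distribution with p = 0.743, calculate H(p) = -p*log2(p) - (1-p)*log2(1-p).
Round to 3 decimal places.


H = -0.743*log2(0.743) - 0.257*log2(0.257) = 0.822.

0.822


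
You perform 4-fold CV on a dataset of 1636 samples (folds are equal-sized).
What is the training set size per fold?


Each validation fold has 1636/4 = 409 samples. Training set = 1636 - 409 = 1227.

1227


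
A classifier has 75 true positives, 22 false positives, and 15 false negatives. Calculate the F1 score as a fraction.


Precision = 75/97 = 75/97. Recall = 75/90 = 5/6. F1 = 2*P*R/(P+R) = 150/187.

150/187


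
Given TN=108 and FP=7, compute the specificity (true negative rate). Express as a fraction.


Specificity = TN / (TN + FP) = 108 / 115 = 108/115.

108/115


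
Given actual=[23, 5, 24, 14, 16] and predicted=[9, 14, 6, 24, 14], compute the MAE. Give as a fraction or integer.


MAE = (1/5) * (|23-9|=14 + |5-14|=9 + |24-6|=18 + |14-24|=10 + |16-14|=2). Sum = 53. MAE = 53/5.

53/5


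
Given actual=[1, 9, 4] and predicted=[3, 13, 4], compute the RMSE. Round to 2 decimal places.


MSE = 6.6667. RMSE = sqrt(6.6667) = 2.58.

2.58


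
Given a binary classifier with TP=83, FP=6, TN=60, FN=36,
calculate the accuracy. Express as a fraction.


Accuracy = (TP + TN) / (TP + TN + FP + FN) = (83 + 60) / 185 = 143/185.

143/185


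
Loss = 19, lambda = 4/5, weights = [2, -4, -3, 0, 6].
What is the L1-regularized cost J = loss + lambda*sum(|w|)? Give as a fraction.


L1 norm = sum(|w|) = 15. J = 19 + 4/5 * 15 = 31.

31


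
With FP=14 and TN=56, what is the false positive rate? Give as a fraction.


FPR = FP / (FP + TN) = 14 / 70 = 1/5.

1/5


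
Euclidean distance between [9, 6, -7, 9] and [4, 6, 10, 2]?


d = sqrt(sum of squared differences). (9-4)^2=25, (6-6)^2=0, (-7-10)^2=289, (9-2)^2=49. Sum = 363.

sqrt(363)


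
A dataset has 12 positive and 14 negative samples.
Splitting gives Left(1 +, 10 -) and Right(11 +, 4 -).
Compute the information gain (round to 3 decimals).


H(parent) = 0.9957. H(left) = 0.4395, H(right) = 0.8366. Weighted = (11/26)*0.4395 + (15/26)*0.8366 = 0.6686. IG = 0.9957 - 0.6686 = 0.3271, which rounds to 0.327.

0.327


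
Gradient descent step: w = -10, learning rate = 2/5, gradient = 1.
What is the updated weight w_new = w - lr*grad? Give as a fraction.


w_new = -10 - 2/5 * 1 = -10 - 2/5 = -52/5.

-52/5


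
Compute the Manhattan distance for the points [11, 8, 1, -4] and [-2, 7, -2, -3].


d = sum of absolute differences: |11--2|=13 + |8-7|=1 + |1--2|=3 + |-4--3|=1 = 18.

18


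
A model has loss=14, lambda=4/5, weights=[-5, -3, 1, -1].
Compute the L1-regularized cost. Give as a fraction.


L1 norm = sum(|w|) = 10. J = 14 + 4/5 * 10 = 22.

22


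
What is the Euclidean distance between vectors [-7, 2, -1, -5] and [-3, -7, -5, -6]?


d = sqrt(sum of squared differences). (-7--3)^2=16, (2--7)^2=81, (-1--5)^2=16, (-5--6)^2=1. Sum = 114.

sqrt(114)


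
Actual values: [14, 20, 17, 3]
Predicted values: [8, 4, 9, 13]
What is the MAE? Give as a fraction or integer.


MAE = (1/4) * (|14-8|=6 + |20-4|=16 + |17-9|=8 + |3-13|=10). Sum = 40. MAE = 10.

10


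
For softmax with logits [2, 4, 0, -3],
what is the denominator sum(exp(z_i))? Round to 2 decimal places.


Denom = e^2=7.3891 + e^4=54.5982 + e^0=1.0000 + e^-3=0.0498. Sum = 63.0371, which rounds to 63.04.

63.04


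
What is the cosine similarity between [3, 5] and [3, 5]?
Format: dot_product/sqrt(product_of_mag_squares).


dot = 34. |a|^2 = 34, |b|^2 = 34. cos = 34/sqrt(1156).

34/sqrt(1156)


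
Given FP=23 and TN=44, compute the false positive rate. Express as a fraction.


FPR = FP / (FP + TN) = 23 / 67 = 23/67.

23/67


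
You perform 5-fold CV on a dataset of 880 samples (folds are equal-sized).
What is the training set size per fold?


Each validation fold has 880/5 = 176 samples. Training set = 880 - 176 = 704.

704


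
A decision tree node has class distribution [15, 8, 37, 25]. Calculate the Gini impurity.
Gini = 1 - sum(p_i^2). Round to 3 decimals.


Total = 85. Proportions: 15/85, 8/85, 37/85, 25/85. sum(p_i^2) = 0.3160. Gini = 1 - 0.3160 = 0.6840, which rounds to 0.684.

0.684


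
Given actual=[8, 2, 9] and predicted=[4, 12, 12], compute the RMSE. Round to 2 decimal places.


MSE = 41.6667. RMSE = sqrt(41.6667) = 6.45.

6.45


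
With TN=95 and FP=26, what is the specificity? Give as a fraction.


Specificity = TN / (TN + FP) = 95 / 121 = 95/121.

95/121


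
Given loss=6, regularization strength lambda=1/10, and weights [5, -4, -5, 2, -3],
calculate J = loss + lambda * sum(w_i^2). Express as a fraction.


L2 sq norm = sum(w^2) = 79. J = 6 + 1/10 * 79 = 139/10.

139/10


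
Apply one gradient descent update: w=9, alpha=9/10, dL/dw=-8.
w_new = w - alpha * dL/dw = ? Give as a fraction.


w_new = 9 - 9/10 * -8 = 9 - -36/5 = 81/5.

81/5


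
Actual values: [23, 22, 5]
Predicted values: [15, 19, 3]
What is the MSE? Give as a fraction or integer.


MSE = (1/3) * ((23-15)^2=64 + (22-19)^2=9 + (5-3)^2=4). Sum = 77. MSE = 77/3.

77/3


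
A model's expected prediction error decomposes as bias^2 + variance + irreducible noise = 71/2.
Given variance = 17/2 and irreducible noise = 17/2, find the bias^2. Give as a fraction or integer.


Total error = bias^2 + variance + irreducible noise. So bias^2 = 71/2 - 17/2 - 17/2 = 37/2.

37/2


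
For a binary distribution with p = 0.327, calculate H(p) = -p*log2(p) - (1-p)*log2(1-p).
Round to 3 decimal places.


H = -0.327*log2(0.327) - 0.673*log2(0.673) = 0.912.

0.912


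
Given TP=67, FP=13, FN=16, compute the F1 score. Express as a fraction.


Precision = 67/80 = 67/80. Recall = 67/83 = 67/83. F1 = 2*P*R/(P+R) = 134/163.

134/163


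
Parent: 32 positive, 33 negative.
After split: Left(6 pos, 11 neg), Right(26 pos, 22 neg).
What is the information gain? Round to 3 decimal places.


H(parent) = 0.9998. H(left) = 0.9367, H(right) = 0.9950. Weighted = (17/65)*0.9367 + (48/65)*0.9950 = 0.9798. IG = 0.9998 - 0.9798 = 0.0200, which rounds to 0.020.

0.020


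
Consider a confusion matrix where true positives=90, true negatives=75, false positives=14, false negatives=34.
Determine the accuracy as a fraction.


Accuracy = (TP + TN) / (TP + TN + FP + FN) = (90 + 75) / 213 = 55/71.

55/71


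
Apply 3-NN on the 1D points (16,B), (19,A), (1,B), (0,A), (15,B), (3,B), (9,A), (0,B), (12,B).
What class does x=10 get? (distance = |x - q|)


Distances: |16-10|=6, |19-10|=9, |1-10|=9, |0-10|=10, |15-10|=5, |3-10|=7, |9-10|=1, |0-10|=10, |12-10|=2. 3 nearest: (9,A), (12,B), (15,B). Counts: {'A': 1, 'B': 2}. Majority class: B.

B


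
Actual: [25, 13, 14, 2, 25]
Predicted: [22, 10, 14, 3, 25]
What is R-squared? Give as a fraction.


Mean(y) = 79/5. SS_res = 19. SS_tot = 1854/5. R^2 = 1 - 19/(1854/5) = 1759/1854.

1759/1854


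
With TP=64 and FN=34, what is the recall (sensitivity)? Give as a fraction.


Recall = TP / (TP + FN) = 64 / 98 = 32/49.

32/49


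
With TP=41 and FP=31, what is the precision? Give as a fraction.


Precision = TP / (TP + FP) = 41 / 72 = 41/72.

41/72


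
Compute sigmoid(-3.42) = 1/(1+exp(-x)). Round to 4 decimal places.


sigma(-3.42) = 1/(1+e^(3.42)) = 1/(1+30.569415) = 1/31.569415 = 0.0317.

0.0317


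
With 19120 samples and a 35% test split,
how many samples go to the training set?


Test set = 19120 * 35% = 6692. Training set = 19120 - 6692 = 12428.

12428


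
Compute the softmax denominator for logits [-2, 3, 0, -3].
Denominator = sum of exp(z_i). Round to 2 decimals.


Denom = e^-2=0.1353 + e^3=20.0855 + e^0=1.0000 + e^-3=0.0498. Sum = 21.2706, which rounds to 21.27.

21.27


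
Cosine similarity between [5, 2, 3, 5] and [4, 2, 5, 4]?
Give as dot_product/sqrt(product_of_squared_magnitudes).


dot = 59. |a|^2 = 63, |b|^2 = 61. cos = 59/sqrt(3843).

59/sqrt(3843)


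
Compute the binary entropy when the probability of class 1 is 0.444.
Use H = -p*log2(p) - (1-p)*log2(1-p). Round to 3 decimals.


H = -0.444*log2(0.444) - 0.556*log2(0.556) = 0.991.

0.991


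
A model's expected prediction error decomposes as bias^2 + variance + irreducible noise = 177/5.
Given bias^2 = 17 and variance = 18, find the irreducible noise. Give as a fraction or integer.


Total error = bias^2 + variance + irreducible noise. So irreducible noise = 177/5 - 17 - 18 = 2/5.

2/5


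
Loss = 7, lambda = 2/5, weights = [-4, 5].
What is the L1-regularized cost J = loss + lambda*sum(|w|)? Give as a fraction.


L1 norm = sum(|w|) = 9. J = 7 + 2/5 * 9 = 53/5.

53/5


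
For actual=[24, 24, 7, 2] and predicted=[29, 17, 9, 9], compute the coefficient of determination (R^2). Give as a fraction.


Mean(y) = 57/4. SS_res = 127. SS_tot = 1571/4. R^2 = 1 - 127/(1571/4) = 1063/1571.

1063/1571


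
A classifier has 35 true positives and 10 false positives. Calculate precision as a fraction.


Precision = TP / (TP + FP) = 35 / 45 = 7/9.

7/9


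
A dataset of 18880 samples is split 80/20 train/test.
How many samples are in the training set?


Test set = 18880 * 20% = 3776. Training set = 18880 - 3776 = 15104.

15104


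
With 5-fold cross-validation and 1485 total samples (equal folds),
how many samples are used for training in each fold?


Each validation fold has 1485/5 = 297 samples. Training set = 1485 - 297 = 1188.

1188


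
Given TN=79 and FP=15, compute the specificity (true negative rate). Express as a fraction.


Specificity = TN / (TN + FP) = 79 / 94 = 79/94.

79/94


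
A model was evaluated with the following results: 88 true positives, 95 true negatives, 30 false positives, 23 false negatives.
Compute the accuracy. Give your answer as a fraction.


Accuracy = (TP + TN) / (TP + TN + FP + FN) = (88 + 95) / 236 = 183/236.

183/236


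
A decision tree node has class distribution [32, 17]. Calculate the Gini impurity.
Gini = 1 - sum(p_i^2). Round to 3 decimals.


Total = 49. Proportions: 32/49, 17/49. sum(p_i^2) = 0.5469. Gini = 1 - 0.5469 = 0.4531, which rounds to 0.453.

0.453


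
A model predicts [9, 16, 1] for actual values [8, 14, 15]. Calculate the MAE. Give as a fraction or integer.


MAE = (1/3) * (|8-9|=1 + |14-16|=2 + |15-1|=14). Sum = 17. MAE = 17/3.

17/3


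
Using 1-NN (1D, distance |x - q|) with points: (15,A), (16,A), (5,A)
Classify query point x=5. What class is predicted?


Distances: |15-5|=10, |16-5|=11, |5-5|=0. 1 nearest: (5,A). Counts: {'A': 1}. Majority class: A.

A


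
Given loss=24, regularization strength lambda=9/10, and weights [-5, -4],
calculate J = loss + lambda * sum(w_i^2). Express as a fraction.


L2 sq norm = sum(w^2) = 41. J = 24 + 9/10 * 41 = 609/10.

609/10


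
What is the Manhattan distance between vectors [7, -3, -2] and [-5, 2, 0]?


d = sum of absolute differences: |7--5|=12 + |-3-2|=5 + |-2-0|=2 = 19.

19


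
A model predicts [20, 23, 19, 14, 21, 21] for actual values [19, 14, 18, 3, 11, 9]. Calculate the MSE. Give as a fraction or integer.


MSE = (1/6) * ((19-20)^2=1 + (14-23)^2=81 + (18-19)^2=1 + (3-14)^2=121 + (11-21)^2=100 + (9-21)^2=144). Sum = 448. MSE = 224/3.

224/3


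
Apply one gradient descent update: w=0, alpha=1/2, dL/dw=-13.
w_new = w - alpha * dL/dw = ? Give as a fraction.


w_new = 0 - 1/2 * -13 = 0 - -13/2 = 13/2.

13/2


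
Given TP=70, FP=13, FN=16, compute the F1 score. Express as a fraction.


Precision = 70/83 = 70/83. Recall = 70/86 = 35/43. F1 = 2*P*R/(P+R) = 140/169.

140/169


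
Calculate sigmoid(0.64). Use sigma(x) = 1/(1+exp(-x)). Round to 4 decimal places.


sigma(0.64) = 1/(1+e^(-0.64)) = 1/(1+0.527292) = 1/1.527292 = 0.6548.

0.6548


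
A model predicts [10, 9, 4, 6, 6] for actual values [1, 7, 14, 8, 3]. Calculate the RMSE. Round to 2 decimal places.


MSE = 39.6000. RMSE = sqrt(39.6000) = 6.29.

6.29


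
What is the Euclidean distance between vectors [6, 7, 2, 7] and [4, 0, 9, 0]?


d = sqrt(sum of squared differences). (6-4)^2=4, (7-0)^2=49, (2-9)^2=49, (7-0)^2=49. Sum = 151.

sqrt(151)


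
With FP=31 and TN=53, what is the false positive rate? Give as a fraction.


FPR = FP / (FP + TN) = 31 / 84 = 31/84.

31/84


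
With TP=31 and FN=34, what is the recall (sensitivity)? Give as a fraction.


Recall = TP / (TP + FN) = 31 / 65 = 31/65.

31/65


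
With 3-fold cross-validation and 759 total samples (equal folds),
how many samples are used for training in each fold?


Each validation fold has 759/3 = 253 samples. Training set = 759 - 253 = 506.

506


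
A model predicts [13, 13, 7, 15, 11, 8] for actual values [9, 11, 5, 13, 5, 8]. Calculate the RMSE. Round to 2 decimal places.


MSE = 10.6667. RMSE = sqrt(10.6667) = 3.27.

3.27


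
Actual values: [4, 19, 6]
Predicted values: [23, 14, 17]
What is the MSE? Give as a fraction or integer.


MSE = (1/3) * ((4-23)^2=361 + (19-14)^2=25 + (6-17)^2=121). Sum = 507. MSE = 169.

169


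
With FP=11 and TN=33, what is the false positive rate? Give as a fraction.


FPR = FP / (FP + TN) = 11 / 44 = 1/4.

1/4


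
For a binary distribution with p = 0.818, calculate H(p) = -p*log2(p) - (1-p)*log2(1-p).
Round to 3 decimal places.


H = -0.818*log2(0.818) - 0.182*log2(0.182) = 0.684.

0.684


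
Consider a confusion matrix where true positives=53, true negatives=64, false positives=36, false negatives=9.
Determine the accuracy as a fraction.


Accuracy = (TP + TN) / (TP + TN + FP + FN) = (53 + 64) / 162 = 13/18.

13/18


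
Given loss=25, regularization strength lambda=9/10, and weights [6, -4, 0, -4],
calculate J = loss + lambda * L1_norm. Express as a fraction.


L1 norm = sum(|w|) = 14. J = 25 + 9/10 * 14 = 188/5.

188/5


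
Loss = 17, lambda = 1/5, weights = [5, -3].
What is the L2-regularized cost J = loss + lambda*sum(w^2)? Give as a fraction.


L2 sq norm = sum(w^2) = 34. J = 17 + 1/5 * 34 = 119/5.

119/5


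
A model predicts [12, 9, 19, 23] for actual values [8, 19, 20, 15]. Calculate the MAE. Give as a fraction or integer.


MAE = (1/4) * (|8-12|=4 + |19-9|=10 + |20-19|=1 + |15-23|=8). Sum = 23. MAE = 23/4.

23/4


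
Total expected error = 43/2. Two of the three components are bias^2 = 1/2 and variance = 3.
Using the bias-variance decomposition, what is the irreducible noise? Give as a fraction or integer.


Total error = bias^2 + variance + irreducible noise. So irreducible noise = 43/2 - 1/2 - 3 = 18.

18


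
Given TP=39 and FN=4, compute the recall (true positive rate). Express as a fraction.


Recall = TP / (TP + FN) = 39 / 43 = 39/43.

39/43


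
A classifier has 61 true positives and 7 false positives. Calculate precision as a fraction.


Precision = TP / (TP + FP) = 61 / 68 = 61/68.

61/68


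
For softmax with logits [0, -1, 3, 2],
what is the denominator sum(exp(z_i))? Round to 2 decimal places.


Denom = e^0=1.0000 + e^-1=0.3679 + e^3=20.0855 + e^2=7.3891. Sum = 28.8425, which rounds to 28.84.

28.84


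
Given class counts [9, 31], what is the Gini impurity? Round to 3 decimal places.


Total = 40. Proportions: 9/40, 31/40. sum(p_i^2) = 0.6513. Gini = 1 - 0.6513 = 0.3487, which rounds to 0.349.

0.349


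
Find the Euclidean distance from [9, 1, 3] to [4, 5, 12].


d = sqrt(sum of squared differences). (9-4)^2=25, (1-5)^2=16, (3-12)^2=81. Sum = 122.

sqrt(122)


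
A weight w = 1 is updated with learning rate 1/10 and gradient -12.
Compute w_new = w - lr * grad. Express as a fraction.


w_new = 1 - 1/10 * -12 = 1 - -6/5 = 11/5.

11/5


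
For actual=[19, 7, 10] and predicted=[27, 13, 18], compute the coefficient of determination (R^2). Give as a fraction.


Mean(y) = 12. SS_res = 164. SS_tot = 78. R^2 = 1 - 164/(78) = -43/39.

-43/39


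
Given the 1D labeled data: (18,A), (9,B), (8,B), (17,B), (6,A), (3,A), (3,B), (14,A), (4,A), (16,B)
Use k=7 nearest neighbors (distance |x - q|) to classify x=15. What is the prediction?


Distances: |18-15|=3, |9-15|=6, |8-15|=7, |17-15|=2, |6-15|=9, |3-15|=12, |3-15|=12, |14-15|=1, |4-15|=11, |16-15|=1. 7 nearest: (14,A), (16,B), (17,B), (18,A), (9,B), (8,B), (6,A). Counts: {'A': 3, 'B': 4}. Majority class: B.

B


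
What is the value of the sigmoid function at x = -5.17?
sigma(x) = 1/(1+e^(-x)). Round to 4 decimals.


sigma(-5.17) = 1/(1+e^(5.17)) = 1/(1+175.914837) = 1/176.914837 = 0.0057.

0.0057


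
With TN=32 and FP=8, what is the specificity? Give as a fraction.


Specificity = TN / (TN + FP) = 32 / 40 = 4/5.

4/5


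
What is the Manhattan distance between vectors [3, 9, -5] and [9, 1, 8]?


d = sum of absolute differences: |3-9|=6 + |9-1|=8 + |-5-8|=13 = 27.

27


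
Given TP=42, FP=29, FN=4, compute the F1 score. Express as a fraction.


Precision = 42/71 = 42/71. Recall = 42/46 = 21/23. F1 = 2*P*R/(P+R) = 28/39.

28/39


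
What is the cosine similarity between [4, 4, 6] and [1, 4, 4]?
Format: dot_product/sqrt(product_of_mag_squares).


dot = 44. |a|^2 = 68, |b|^2 = 33. cos = 44/sqrt(2244).

44/sqrt(2244)


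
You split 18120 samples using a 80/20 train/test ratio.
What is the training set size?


Test set = 18120 * 20% = 3624. Training set = 18120 - 3624 = 14496.

14496


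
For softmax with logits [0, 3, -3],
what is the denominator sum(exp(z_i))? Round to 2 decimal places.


Denom = e^0=1.0000 + e^3=20.0855 + e^-3=0.0498. Sum = 21.1353, which rounds to 21.14.

21.14


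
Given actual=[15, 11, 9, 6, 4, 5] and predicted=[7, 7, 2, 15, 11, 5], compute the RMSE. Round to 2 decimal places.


MSE = 43.1667. RMSE = sqrt(43.1667) = 6.57.

6.57


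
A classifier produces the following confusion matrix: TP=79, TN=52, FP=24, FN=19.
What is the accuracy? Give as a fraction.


Accuracy = (TP + TN) / (TP + TN + FP + FN) = (79 + 52) / 174 = 131/174.

131/174


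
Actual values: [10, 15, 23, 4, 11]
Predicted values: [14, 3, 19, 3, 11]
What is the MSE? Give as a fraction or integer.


MSE = (1/5) * ((10-14)^2=16 + (15-3)^2=144 + (23-19)^2=16 + (4-3)^2=1 + (11-11)^2=0). Sum = 177. MSE = 177/5.

177/5


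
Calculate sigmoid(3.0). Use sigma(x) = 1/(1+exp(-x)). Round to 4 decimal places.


sigma(3.0) = 1/(1+e^(-3.0)) = 1/(1+0.049787) = 1/1.049787 = 0.9526.

0.9526


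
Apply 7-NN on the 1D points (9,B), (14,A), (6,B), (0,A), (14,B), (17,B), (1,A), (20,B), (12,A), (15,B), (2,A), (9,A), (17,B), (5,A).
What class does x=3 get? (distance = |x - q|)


Distances: |9-3|=6, |14-3|=11, |6-3|=3, |0-3|=3, |14-3|=11, |17-3|=14, |1-3|=2, |20-3|=17, |12-3|=9, |15-3|=12, |2-3|=1, |9-3|=6, |17-3|=14, |5-3|=2. 7 nearest: (2,A), (1,A), (5,A), (0,A), (6,B), (9,A), (9,B). Counts: {'A': 5, 'B': 2}. Majority class: A.

A


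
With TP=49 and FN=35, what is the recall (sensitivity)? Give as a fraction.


Recall = TP / (TP + FN) = 49 / 84 = 7/12.

7/12


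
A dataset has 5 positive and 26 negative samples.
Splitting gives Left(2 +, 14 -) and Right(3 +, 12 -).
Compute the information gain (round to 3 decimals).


H(parent) = 0.6374. H(left) = 0.5436, H(right) = 0.7219. Weighted = (16/31)*0.5436 + (15/31)*0.7219 = 0.6299. IG = 0.6374 - 0.6299 = 0.0075, which rounds to 0.008.

0.008


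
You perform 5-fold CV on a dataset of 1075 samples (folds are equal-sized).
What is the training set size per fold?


Each validation fold has 1075/5 = 215 samples. Training set = 1075 - 215 = 860.

860


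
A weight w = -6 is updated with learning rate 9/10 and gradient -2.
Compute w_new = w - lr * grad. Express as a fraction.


w_new = -6 - 9/10 * -2 = -6 - -9/5 = -21/5.

-21/5


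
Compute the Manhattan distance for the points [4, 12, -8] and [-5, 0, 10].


d = sum of absolute differences: |4--5|=9 + |12-0|=12 + |-8-10|=18 = 39.

39


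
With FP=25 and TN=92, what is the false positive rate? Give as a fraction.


FPR = FP / (FP + TN) = 25 / 117 = 25/117.

25/117


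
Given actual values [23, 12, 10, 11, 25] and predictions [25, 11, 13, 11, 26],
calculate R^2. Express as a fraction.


Mean(y) = 81/5. SS_res = 15. SS_tot = 1034/5. R^2 = 1 - 15/(1034/5) = 959/1034.

959/1034


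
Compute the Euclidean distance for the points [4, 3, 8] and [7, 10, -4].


d = sqrt(sum of squared differences). (4-7)^2=9, (3-10)^2=49, (8--4)^2=144. Sum = 202.

sqrt(202)


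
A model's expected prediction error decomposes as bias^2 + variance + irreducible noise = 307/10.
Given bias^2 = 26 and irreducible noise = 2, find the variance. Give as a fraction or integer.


Total error = bias^2 + variance + irreducible noise. So variance = 307/10 - 26 - 2 = 27/10.

27/10


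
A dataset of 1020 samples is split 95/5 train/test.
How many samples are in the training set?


Test set = 1020 * 5% = 51. Training set = 1020 - 51 = 969.

969


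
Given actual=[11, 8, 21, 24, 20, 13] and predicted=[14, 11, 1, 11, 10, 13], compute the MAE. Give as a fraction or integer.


MAE = (1/6) * (|11-14|=3 + |8-11|=3 + |21-1|=20 + |24-11|=13 + |20-10|=10 + |13-13|=0). Sum = 49. MAE = 49/6.

49/6


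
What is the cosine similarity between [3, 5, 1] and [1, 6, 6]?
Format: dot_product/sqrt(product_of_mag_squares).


dot = 39. |a|^2 = 35, |b|^2 = 73. cos = 39/sqrt(2555).

39/sqrt(2555)


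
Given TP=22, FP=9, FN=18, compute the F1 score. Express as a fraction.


Precision = 22/31 = 22/31. Recall = 22/40 = 11/20. F1 = 2*P*R/(P+R) = 44/71.

44/71


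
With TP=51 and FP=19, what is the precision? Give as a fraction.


Precision = TP / (TP + FP) = 51 / 70 = 51/70.

51/70


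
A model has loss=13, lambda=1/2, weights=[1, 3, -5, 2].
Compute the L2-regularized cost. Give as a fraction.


L2 sq norm = sum(w^2) = 39. J = 13 + 1/2 * 39 = 65/2.

65/2


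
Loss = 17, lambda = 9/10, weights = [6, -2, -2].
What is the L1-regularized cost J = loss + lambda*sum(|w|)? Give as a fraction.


L1 norm = sum(|w|) = 10. J = 17 + 9/10 * 10 = 26.

26


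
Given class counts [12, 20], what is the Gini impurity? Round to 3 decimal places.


Total = 32. Proportions: 12/32, 20/32. sum(p_i^2) = 0.5312. Gini = 1 - 0.5312 = 0.4688, which rounds to 0.469.

0.469


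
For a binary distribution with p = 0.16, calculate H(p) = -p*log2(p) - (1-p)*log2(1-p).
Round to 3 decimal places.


H = -0.16*log2(0.16) - 0.84*log2(0.84) = 0.634.

0.634


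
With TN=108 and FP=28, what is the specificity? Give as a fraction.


Specificity = TN / (TN + FP) = 108 / 136 = 27/34.

27/34


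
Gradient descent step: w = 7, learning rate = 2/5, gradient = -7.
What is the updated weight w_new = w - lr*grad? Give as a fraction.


w_new = 7 - 2/5 * -7 = 7 - -14/5 = 49/5.

49/5


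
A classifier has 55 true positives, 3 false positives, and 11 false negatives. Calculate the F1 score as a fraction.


Precision = 55/58 = 55/58. Recall = 55/66 = 5/6. F1 = 2*P*R/(P+R) = 55/62.

55/62


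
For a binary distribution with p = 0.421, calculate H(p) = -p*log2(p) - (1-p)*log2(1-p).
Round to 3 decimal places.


H = -0.421*log2(0.421) - 0.579*log2(0.579) = 0.982.

0.982


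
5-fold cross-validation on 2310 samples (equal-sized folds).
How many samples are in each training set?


Each validation fold has 2310/5 = 462 samples. Training set = 2310 - 462 = 1848.

1848


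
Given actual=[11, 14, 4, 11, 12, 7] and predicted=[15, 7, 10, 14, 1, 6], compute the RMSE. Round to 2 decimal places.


MSE = 38.6667. RMSE = sqrt(38.6667) = 6.22.

6.22


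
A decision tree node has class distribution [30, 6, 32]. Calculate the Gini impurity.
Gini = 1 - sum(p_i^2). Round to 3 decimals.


Total = 68. Proportions: 30/68, 6/68, 32/68. sum(p_i^2) = 0.4239. Gini = 1 - 0.4239 = 0.5761, which rounds to 0.576.

0.576


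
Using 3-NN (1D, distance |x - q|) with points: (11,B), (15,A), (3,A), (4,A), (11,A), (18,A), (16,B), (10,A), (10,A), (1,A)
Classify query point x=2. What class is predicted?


Distances: |11-2|=9, |15-2|=13, |3-2|=1, |4-2|=2, |11-2|=9, |18-2|=16, |16-2|=14, |10-2|=8, |10-2|=8, |1-2|=1. 3 nearest: (3,A), (1,A), (4,A). Counts: {'A': 3}. Majority class: A.

A


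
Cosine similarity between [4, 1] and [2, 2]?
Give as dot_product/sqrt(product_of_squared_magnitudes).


dot = 10. |a|^2 = 17, |b|^2 = 8. cos = 10/sqrt(136).

10/sqrt(136)


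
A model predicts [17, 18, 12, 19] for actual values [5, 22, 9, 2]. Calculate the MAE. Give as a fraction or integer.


MAE = (1/4) * (|5-17|=12 + |22-18|=4 + |9-12|=3 + |2-19|=17). Sum = 36. MAE = 9.

9


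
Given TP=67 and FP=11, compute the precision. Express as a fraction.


Precision = TP / (TP + FP) = 67 / 78 = 67/78.

67/78


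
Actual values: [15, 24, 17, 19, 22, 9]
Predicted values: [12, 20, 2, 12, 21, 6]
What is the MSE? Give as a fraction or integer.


MSE = (1/6) * ((15-12)^2=9 + (24-20)^2=16 + (17-2)^2=225 + (19-12)^2=49 + (22-21)^2=1 + (9-6)^2=9). Sum = 309. MSE = 103/2.

103/2


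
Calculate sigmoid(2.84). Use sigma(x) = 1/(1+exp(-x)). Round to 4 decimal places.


sigma(2.84) = 1/(1+e^(-2.84)) = 1/(1+0.058426) = 1/1.058426 = 0.9448.

0.9448


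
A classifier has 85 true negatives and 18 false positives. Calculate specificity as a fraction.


Specificity = TN / (TN + FP) = 85 / 103 = 85/103.

85/103


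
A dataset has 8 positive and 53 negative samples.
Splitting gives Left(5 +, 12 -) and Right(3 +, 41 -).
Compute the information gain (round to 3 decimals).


H(parent) = 0.5606. H(left) = 0.8740, H(right) = 0.3591. Weighted = (17/61)*0.8740 + (44/61)*0.3591 = 0.5026. IG = 0.5606 - 0.5026 = 0.0580, which rounds to 0.058.

0.058


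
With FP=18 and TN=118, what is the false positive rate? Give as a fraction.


FPR = FP / (FP + TN) = 18 / 136 = 9/68.

9/68


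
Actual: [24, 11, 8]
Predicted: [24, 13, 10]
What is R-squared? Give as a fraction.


Mean(y) = 43/3. SS_res = 8. SS_tot = 434/3. R^2 = 1 - 8/(434/3) = 205/217.

205/217


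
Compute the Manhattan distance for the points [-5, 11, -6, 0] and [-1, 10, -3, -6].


d = sum of absolute differences: |-5--1|=4 + |11-10|=1 + |-6--3|=3 + |0--6|=6 = 14.

14


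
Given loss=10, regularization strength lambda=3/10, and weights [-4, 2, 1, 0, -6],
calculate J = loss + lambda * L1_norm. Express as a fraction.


L1 norm = sum(|w|) = 13. J = 10 + 3/10 * 13 = 139/10.

139/10


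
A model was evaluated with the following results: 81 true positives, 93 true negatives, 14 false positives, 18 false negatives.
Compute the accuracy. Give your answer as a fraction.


Accuracy = (TP + TN) / (TP + TN + FP + FN) = (81 + 93) / 206 = 87/103.

87/103


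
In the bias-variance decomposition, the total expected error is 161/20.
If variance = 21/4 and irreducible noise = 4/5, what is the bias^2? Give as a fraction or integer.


Total error = bias^2 + variance + irreducible noise. So bias^2 = 161/20 - 21/4 - 4/5 = 2.

2


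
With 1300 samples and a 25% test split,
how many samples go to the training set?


Test set = 1300 * 25% = 325. Training set = 1300 - 325 = 975.

975


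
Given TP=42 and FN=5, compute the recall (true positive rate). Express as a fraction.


Recall = TP / (TP + FN) = 42 / 47 = 42/47.

42/47


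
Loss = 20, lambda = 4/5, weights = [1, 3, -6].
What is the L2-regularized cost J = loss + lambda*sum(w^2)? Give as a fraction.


L2 sq norm = sum(w^2) = 46. J = 20 + 4/5 * 46 = 284/5.

284/5


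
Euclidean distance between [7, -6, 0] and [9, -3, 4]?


d = sqrt(sum of squared differences). (7-9)^2=4, (-6--3)^2=9, (0-4)^2=16. Sum = 29.

sqrt(29)


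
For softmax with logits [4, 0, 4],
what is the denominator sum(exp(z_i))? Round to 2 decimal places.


Denom = e^4=54.5982 + e^0=1.0000 + e^4=54.5982. Sum = 110.1964, which rounds to 110.20.

110.20


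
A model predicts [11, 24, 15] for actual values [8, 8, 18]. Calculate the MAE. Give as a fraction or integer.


MAE = (1/3) * (|8-11|=3 + |8-24|=16 + |18-15|=3). Sum = 22. MAE = 22/3.

22/3


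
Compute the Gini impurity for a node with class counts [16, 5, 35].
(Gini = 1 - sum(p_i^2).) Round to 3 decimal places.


Total = 56. Proportions: 16/56, 5/56, 35/56. sum(p_i^2) = 0.4802. Gini = 1 - 0.4802 = 0.5198, which rounds to 0.520.

0.520


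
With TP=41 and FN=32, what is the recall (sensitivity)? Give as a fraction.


Recall = TP / (TP + FN) = 41 / 73 = 41/73.

41/73


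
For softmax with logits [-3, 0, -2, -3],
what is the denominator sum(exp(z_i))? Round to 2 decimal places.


Denom = e^-3=0.0498 + e^0=1.0000 + e^-2=0.1353 + e^-3=0.0498. Sum = 1.2349, which rounds to 1.23.

1.23


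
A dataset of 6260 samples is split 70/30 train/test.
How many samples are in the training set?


Test set = 6260 * 30% = 1878. Training set = 6260 - 1878 = 4382.

4382


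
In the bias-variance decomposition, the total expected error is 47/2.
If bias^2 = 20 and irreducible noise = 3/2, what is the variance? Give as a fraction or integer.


Total error = bias^2 + variance + irreducible noise. So variance = 47/2 - 20 - 3/2 = 2.

2


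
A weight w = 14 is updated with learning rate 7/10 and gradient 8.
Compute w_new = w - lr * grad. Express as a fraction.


w_new = 14 - 7/10 * 8 = 14 - 28/5 = 42/5.

42/5


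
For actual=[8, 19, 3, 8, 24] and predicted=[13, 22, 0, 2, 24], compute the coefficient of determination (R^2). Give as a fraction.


Mean(y) = 62/5. SS_res = 79. SS_tot = 1526/5. R^2 = 1 - 79/(1526/5) = 1131/1526.

1131/1526


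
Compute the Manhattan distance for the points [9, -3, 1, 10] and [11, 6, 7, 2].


d = sum of absolute differences: |9-11|=2 + |-3-6|=9 + |1-7|=6 + |10-2|=8 = 25.

25


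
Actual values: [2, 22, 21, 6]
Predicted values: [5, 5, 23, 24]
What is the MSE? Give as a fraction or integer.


MSE = (1/4) * ((2-5)^2=9 + (22-5)^2=289 + (21-23)^2=4 + (6-24)^2=324). Sum = 626. MSE = 313/2.

313/2


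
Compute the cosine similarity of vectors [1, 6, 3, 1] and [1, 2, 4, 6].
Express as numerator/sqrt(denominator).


dot = 31. |a|^2 = 47, |b|^2 = 57. cos = 31/sqrt(2679).

31/sqrt(2679)


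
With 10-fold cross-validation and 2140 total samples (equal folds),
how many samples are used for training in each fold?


Each validation fold has 2140/10 = 214 samples. Training set = 2140 - 214 = 1926.

1926


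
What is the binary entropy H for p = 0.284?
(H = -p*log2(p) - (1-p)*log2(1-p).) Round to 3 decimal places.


H = -0.284*log2(0.284) - 0.716*log2(0.716) = 0.861.

0.861


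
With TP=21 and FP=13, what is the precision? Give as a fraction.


Precision = TP / (TP + FP) = 21 / 34 = 21/34.

21/34


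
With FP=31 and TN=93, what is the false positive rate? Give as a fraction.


FPR = FP / (FP + TN) = 31 / 124 = 1/4.

1/4


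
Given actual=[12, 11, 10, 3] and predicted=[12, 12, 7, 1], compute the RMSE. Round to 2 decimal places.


MSE = 3.5000. RMSE = sqrt(3.5000) = 1.87.

1.87


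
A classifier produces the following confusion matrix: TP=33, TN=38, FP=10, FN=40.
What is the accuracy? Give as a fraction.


Accuracy = (TP + TN) / (TP + TN + FP + FN) = (33 + 38) / 121 = 71/121.

71/121


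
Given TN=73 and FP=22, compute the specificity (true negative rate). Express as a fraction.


Specificity = TN / (TN + FP) = 73 / 95 = 73/95.

73/95


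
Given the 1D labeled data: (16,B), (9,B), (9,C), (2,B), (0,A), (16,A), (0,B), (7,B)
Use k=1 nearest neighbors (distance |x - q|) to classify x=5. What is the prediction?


Distances: |16-5|=11, |9-5|=4, |9-5|=4, |2-5|=3, |0-5|=5, |16-5|=11, |0-5|=5, |7-5|=2. 1 nearest: (7,B). Counts: {'B': 1}. Majority class: B.

B


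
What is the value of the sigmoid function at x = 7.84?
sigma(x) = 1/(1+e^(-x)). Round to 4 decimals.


sigma(7.84) = 1/(1+e^(-7.84)) = 1/(1+0.000394) = 1/1.000394 = 0.9996.

0.9996


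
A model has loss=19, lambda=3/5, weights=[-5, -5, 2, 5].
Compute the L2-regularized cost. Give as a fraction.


L2 sq norm = sum(w^2) = 79. J = 19 + 3/5 * 79 = 332/5.

332/5


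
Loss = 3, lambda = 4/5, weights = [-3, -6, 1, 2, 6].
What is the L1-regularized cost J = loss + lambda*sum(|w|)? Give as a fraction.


L1 norm = sum(|w|) = 18. J = 3 + 4/5 * 18 = 87/5.

87/5


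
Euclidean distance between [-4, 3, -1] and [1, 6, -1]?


d = sqrt(sum of squared differences). (-4-1)^2=25, (3-6)^2=9, (-1--1)^2=0. Sum = 34.

sqrt(34)


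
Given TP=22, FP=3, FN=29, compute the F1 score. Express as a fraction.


Precision = 22/25 = 22/25. Recall = 22/51 = 22/51. F1 = 2*P*R/(P+R) = 11/19.

11/19


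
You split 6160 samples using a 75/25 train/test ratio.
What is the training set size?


Test set = 6160 * 25% = 1540. Training set = 6160 - 1540 = 4620.

4620


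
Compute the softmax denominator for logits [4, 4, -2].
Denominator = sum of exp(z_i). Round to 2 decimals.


Denom = e^4=54.5982 + e^4=54.5982 + e^-2=0.1353. Sum = 109.3317, which rounds to 109.33.

109.33


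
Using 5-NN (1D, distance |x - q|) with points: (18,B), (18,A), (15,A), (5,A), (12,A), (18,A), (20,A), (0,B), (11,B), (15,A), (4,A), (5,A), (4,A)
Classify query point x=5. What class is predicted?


Distances: |18-5|=13, |18-5|=13, |15-5|=10, |5-5|=0, |12-5|=7, |18-5|=13, |20-5|=15, |0-5|=5, |11-5|=6, |15-5|=10, |4-5|=1, |5-5|=0, |4-5|=1. 5 nearest: (5,A), (5,A), (4,A), (4,A), (0,B). Counts: {'A': 4, 'B': 1}. Majority class: A.

A


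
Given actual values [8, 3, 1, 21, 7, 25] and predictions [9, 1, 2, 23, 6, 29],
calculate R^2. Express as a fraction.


Mean(y) = 65/6. SS_res = 27. SS_tot = 2909/6. R^2 = 1 - 27/(2909/6) = 2747/2909.

2747/2909


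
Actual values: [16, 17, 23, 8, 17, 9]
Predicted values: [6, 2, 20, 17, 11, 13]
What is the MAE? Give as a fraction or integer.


MAE = (1/6) * (|16-6|=10 + |17-2|=15 + |23-20|=3 + |8-17|=9 + |17-11|=6 + |9-13|=4). Sum = 47. MAE = 47/6.

47/6


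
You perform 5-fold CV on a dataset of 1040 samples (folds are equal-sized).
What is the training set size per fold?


Each validation fold has 1040/5 = 208 samples. Training set = 1040 - 208 = 832.

832


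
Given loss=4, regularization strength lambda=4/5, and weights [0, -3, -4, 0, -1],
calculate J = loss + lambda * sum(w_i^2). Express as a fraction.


L2 sq norm = sum(w^2) = 26. J = 4 + 4/5 * 26 = 124/5.

124/5


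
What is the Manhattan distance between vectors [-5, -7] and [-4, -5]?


d = sum of absolute differences: |-5--4|=1 + |-7--5|=2 = 3.

3


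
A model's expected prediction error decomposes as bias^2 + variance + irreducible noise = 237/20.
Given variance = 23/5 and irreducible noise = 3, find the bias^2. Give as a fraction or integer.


Total error = bias^2 + variance + irreducible noise. So bias^2 = 237/20 - 23/5 - 3 = 17/4.

17/4


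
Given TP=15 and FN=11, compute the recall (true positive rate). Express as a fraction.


Recall = TP / (TP + FN) = 15 / 26 = 15/26.

15/26


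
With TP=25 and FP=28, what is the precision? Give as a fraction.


Precision = TP / (TP + FP) = 25 / 53 = 25/53.

25/53


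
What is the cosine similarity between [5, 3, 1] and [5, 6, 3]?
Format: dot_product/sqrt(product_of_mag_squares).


dot = 46. |a|^2 = 35, |b|^2 = 70. cos = 46/sqrt(2450).

46/sqrt(2450)


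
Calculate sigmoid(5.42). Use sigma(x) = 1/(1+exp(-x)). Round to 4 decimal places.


sigma(5.42) = 1/(1+e^(-5.42)) = 1/(1+0.004427) = 1/1.004427 = 0.9956.

0.9956


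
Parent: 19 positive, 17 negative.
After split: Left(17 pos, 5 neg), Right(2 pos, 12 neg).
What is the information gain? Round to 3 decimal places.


H(parent) = 0.9978. H(left) = 0.7732, H(right) = 0.5917. Weighted = (22/36)*0.7732 + (14/36)*0.5917 = 0.7026. IG = 0.9978 - 0.7026 = 0.2952, which rounds to 0.295.

0.295


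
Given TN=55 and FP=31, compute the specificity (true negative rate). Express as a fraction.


Specificity = TN / (TN + FP) = 55 / 86 = 55/86.

55/86


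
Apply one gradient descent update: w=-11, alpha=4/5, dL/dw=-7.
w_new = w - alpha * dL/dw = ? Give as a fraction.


w_new = -11 - 4/5 * -7 = -11 - -28/5 = -27/5.

-27/5


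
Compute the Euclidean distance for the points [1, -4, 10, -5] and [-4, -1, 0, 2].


d = sqrt(sum of squared differences). (1--4)^2=25, (-4--1)^2=9, (10-0)^2=100, (-5-2)^2=49. Sum = 183.

sqrt(183)


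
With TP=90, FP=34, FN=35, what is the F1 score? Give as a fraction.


Precision = 90/124 = 45/62. Recall = 90/125 = 18/25. F1 = 2*P*R/(P+R) = 60/83.

60/83


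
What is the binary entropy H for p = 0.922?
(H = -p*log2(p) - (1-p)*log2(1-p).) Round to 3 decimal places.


H = -0.922*log2(0.922) - 0.078*log2(0.078) = 0.395.

0.395


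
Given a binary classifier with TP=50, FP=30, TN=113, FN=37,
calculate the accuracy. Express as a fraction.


Accuracy = (TP + TN) / (TP + TN + FP + FN) = (50 + 113) / 230 = 163/230.

163/230


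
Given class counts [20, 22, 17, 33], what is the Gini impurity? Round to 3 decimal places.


Total = 92. Proportions: 20/92, 22/92, 17/92, 33/92. sum(p_i^2) = 0.2672. Gini = 1 - 0.2672 = 0.7328, which rounds to 0.733.

0.733


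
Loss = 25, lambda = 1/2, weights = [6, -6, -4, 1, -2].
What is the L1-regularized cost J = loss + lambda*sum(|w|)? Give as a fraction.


L1 norm = sum(|w|) = 19. J = 25 + 1/2 * 19 = 69/2.

69/2


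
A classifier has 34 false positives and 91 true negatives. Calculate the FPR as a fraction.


FPR = FP / (FP + TN) = 34 / 125 = 34/125.

34/125


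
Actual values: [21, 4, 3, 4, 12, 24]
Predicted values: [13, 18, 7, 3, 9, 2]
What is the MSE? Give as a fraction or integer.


MSE = (1/6) * ((21-13)^2=64 + (4-18)^2=196 + (3-7)^2=16 + (4-3)^2=1 + (12-9)^2=9 + (24-2)^2=484). Sum = 770. MSE = 385/3.

385/3


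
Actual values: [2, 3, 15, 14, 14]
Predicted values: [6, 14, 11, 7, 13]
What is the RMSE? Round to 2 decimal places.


MSE = 40.6000. RMSE = sqrt(40.6000) = 6.37.

6.37


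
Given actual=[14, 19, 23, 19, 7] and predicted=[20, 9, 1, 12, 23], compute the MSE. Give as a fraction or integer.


MSE = (1/5) * ((14-20)^2=36 + (19-9)^2=100 + (23-1)^2=484 + (19-12)^2=49 + (7-23)^2=256). Sum = 925. MSE = 185.

185


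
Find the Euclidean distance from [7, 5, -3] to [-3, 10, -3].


d = sqrt(sum of squared differences). (7--3)^2=100, (5-10)^2=25, (-3--3)^2=0. Sum = 125.

sqrt(125)


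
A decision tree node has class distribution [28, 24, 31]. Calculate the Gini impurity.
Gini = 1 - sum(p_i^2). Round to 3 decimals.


Total = 83. Proportions: 28/83, 24/83, 31/83. sum(p_i^2) = 0.3369. Gini = 1 - 0.3369 = 0.6631, which rounds to 0.663.

0.663


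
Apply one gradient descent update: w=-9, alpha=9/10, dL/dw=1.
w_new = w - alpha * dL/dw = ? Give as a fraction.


w_new = -9 - 9/10 * 1 = -9 - 9/10 = -99/10.

-99/10


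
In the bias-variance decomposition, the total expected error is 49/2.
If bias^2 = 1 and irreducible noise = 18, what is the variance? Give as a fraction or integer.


Total error = bias^2 + variance + irreducible noise. So variance = 49/2 - 1 - 18 = 11/2.

11/2
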